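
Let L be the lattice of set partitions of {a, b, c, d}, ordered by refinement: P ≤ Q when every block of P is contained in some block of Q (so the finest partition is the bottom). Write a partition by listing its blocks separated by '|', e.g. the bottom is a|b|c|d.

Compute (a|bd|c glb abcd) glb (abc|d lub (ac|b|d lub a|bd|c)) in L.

a|bd|c ∧ abcd = a|bd|c
ac|b|d ∨ a|bd|c = ac|bd
abc|d ∨ ac|bd = abcd
a|bd|c ∧ abcd = a|bd|c

a|bd|c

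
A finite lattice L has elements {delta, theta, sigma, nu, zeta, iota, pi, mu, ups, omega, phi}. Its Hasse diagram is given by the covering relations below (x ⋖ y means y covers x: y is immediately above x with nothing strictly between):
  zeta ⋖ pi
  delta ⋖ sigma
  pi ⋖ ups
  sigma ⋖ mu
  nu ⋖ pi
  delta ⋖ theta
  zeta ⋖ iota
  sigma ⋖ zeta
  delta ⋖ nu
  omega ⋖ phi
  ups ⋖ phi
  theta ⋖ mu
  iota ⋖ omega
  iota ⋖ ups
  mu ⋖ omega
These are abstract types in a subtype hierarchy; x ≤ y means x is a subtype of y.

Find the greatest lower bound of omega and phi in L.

Common lower bounds of {omega, phi}: delta, iota, mu, omega, sigma, theta, zeta.
The greatest among these is omega.

omega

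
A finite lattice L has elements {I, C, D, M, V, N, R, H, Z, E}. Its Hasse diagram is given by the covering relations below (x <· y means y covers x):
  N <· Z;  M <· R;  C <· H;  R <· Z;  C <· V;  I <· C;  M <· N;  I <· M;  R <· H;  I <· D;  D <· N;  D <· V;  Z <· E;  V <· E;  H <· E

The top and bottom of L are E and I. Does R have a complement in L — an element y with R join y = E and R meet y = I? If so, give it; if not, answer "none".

Need y with R ∨ y = E and R ∧ y = I.
Checking each element gives: V.

V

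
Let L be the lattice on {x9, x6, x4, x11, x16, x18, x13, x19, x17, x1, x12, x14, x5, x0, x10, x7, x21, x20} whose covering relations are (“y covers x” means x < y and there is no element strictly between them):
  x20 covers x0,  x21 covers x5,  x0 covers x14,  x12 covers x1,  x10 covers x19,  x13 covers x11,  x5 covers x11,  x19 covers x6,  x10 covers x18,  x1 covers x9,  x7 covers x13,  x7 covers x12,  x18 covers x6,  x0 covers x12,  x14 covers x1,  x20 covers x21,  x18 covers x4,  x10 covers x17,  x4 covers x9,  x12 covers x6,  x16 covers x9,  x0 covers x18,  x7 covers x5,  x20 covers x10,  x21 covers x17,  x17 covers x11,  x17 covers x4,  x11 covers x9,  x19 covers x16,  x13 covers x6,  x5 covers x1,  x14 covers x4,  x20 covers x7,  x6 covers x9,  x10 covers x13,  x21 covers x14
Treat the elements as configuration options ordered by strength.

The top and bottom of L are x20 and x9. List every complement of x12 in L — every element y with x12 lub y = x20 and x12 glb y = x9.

Need y with x12 ∨ y = x20 and x12 ∧ y = x9.
Checking each element gives: x16, x17.

x16, x17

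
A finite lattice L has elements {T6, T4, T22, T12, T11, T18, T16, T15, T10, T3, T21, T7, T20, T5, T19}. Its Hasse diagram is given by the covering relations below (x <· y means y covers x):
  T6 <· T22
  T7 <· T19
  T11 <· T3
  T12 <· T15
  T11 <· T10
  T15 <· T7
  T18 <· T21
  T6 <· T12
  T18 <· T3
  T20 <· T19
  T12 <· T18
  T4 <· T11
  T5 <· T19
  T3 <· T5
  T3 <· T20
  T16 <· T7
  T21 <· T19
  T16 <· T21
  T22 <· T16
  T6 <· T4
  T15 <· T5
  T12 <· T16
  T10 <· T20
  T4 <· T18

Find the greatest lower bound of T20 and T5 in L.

Common lower bounds of {T20, T5}: T11, T12, T18, T3, T4, T6.
The greatest among these is T3.

T3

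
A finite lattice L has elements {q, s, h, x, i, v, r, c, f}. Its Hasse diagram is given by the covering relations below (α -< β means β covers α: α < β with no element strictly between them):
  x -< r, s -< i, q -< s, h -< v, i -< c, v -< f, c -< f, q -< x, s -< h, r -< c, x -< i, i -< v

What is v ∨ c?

Common upper bounds of {v, c}: f.
The least among these is f.

f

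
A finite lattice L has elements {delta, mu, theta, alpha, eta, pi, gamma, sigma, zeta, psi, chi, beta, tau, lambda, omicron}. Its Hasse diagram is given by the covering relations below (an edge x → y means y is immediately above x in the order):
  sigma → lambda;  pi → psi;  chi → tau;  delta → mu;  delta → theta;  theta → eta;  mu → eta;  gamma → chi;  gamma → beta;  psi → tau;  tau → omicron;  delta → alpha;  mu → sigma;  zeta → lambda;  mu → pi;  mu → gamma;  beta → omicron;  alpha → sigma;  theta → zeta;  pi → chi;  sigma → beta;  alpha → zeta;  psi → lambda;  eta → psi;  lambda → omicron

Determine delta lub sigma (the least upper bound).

sigma

Common upper bounds of {delta, sigma}: beta, lambda, omicron, sigma.
The least among these is sigma.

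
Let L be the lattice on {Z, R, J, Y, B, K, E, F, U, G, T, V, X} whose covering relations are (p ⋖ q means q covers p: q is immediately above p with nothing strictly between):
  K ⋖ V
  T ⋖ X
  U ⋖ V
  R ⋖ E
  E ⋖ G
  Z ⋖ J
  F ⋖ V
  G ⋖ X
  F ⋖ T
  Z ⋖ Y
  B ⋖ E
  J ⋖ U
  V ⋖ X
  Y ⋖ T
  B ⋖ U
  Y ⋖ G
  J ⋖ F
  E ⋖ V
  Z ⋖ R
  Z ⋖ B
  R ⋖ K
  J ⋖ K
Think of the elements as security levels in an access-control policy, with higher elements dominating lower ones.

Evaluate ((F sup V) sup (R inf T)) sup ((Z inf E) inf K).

V

F ∨ V = V
R ∧ T = Z
V ∨ Z = V
Z ∧ E = Z
Z ∧ K = Z
V ∨ Z = V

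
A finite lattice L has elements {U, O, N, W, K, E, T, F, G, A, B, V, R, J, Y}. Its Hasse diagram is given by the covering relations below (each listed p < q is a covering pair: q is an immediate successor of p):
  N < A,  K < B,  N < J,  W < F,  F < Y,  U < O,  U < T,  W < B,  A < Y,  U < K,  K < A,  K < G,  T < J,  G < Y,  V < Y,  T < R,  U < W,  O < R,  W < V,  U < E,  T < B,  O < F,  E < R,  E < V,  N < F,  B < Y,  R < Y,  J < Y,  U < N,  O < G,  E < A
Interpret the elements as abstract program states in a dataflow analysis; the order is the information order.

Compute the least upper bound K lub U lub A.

Common upper bounds of {K, U, A}: A, Y.
The least among these is A.

A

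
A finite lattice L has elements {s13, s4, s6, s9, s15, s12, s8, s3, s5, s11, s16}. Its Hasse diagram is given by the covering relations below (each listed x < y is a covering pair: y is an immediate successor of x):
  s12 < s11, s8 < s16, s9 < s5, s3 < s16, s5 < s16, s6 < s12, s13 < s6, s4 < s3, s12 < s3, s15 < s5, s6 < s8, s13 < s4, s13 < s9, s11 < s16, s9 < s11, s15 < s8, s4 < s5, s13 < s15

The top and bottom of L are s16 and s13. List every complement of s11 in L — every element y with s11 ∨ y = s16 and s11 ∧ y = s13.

Need y with s11 ∨ y = s16 and s11 ∧ y = s13.
Checking each element gives: s15, s4.

s15, s4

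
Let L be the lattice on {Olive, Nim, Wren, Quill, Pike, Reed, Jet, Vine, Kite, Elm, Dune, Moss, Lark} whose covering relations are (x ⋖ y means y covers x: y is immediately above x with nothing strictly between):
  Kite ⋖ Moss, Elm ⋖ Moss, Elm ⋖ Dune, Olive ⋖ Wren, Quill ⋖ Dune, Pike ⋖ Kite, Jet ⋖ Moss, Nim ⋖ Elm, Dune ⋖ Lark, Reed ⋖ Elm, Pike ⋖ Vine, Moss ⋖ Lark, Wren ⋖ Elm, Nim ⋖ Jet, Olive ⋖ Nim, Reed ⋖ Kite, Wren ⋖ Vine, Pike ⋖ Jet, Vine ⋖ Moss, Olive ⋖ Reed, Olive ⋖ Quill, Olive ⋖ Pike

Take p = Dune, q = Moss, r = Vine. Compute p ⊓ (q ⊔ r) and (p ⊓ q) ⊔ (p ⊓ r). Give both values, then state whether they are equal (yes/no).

Elm; Elm; yes

q ⊔ r = Moss, so p ⊓ (q ⊔ r) = Dune ⊓ Moss = Elm.
p ⊓ q = Elm and p ⊓ r = Wren, so (p ⊓ q) ⊔ (p ⊓ r) = Elm ⊔ Wren = Elm.
Equal: yes.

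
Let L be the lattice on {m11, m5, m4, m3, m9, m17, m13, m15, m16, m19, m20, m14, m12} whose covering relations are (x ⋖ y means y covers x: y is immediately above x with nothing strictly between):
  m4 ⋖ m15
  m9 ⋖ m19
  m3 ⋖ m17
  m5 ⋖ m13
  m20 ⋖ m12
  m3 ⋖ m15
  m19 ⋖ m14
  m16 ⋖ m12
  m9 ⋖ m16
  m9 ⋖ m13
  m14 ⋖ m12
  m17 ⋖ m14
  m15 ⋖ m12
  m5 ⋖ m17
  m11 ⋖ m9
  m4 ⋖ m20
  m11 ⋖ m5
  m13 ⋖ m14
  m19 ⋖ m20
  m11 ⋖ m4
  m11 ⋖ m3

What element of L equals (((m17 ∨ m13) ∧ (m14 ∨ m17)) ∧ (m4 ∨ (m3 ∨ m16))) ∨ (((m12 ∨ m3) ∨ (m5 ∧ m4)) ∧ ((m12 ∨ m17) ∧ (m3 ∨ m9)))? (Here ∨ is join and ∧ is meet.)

m14

m17 ∨ m13 = m14
m14 ∨ m17 = m14
m14 ∧ m14 = m14
m3 ∨ m16 = m12
m4 ∨ m12 = m12
m14 ∧ m12 = m14
m12 ∨ m3 = m12
m5 ∧ m4 = m11
m12 ∨ m11 = m12
m12 ∨ m17 = m12
m3 ∨ m9 = m14
m12 ∧ m14 = m14
m12 ∧ m14 = m14
m14 ∨ m14 = m14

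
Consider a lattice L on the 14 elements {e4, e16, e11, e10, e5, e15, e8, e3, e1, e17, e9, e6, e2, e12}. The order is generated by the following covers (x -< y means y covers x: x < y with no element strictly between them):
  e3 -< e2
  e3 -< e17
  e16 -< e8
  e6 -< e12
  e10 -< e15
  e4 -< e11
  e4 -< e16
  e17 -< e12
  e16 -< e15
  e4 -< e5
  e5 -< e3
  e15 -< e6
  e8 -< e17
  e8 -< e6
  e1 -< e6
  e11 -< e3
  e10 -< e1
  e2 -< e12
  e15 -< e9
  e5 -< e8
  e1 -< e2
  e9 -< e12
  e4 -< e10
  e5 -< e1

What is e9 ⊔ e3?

e12

Common upper bounds of {e9, e3}: e12.
The least among these is e12.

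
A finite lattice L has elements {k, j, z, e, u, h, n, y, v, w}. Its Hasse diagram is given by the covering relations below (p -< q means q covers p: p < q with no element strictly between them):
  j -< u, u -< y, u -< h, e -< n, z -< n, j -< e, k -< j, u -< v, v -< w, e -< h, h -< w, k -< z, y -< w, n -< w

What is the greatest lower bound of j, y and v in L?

Common lower bounds of {j, y, v}: j, k.
The greatest among these is j.

j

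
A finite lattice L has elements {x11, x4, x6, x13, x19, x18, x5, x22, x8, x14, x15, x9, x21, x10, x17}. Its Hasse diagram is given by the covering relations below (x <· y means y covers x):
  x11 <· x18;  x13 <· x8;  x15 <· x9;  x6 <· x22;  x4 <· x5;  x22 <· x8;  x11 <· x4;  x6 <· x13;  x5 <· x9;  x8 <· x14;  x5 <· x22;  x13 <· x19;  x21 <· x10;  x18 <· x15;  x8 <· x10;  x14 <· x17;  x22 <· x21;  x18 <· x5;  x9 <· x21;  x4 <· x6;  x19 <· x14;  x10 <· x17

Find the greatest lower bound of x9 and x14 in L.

Common lower bounds of {x9, x14}: x11, x18, x4, x5.
The greatest among these is x5.

x5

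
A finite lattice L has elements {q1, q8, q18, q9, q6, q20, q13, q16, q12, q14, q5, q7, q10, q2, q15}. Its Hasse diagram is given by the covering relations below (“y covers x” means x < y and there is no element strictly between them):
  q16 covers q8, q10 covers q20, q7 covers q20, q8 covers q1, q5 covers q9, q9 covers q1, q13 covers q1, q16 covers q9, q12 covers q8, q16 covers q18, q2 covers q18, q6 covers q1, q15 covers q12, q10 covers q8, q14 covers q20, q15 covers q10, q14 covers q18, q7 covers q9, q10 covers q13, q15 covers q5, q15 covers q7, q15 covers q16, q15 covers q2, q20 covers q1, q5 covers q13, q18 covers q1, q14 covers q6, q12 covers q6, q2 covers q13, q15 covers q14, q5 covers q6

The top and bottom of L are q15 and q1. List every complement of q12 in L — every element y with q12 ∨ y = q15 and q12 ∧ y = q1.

Need y with q12 ∨ y = q15 and q12 ∧ y = q1.
Checking each element gives: q13, q18, q2, q20, q7, q9.

q13, q18, q2, q20, q7, q9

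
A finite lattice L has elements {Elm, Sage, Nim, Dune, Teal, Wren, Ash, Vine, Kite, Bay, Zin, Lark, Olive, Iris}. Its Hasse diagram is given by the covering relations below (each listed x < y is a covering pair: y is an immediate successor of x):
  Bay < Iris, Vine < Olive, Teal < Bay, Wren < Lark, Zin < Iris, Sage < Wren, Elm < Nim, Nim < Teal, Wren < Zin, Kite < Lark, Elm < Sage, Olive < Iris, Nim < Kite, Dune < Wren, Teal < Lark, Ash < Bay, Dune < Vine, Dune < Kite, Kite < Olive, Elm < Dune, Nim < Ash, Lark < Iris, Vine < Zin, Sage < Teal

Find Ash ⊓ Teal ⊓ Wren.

Common lower bounds of {Ash, Teal, Wren}: Elm.
The greatest among these is Elm.

Elm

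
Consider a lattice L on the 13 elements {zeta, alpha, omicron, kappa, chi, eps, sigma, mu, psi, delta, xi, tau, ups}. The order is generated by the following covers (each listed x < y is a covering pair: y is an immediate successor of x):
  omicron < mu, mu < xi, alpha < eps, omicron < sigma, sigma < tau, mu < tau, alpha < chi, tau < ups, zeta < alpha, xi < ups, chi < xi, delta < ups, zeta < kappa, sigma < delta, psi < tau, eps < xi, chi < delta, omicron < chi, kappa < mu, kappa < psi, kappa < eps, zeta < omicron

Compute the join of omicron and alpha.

Common upper bounds of {omicron, alpha}: chi, delta, ups, xi.
The least among these is chi.

chi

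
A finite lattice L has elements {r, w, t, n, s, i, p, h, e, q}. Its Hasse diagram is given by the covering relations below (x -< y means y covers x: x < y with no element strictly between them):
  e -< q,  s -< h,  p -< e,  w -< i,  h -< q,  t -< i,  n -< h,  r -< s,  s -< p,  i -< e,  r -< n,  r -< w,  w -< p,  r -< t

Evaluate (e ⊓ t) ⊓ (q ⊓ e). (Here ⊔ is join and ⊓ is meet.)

t

e ∧ t = t
q ∧ e = e
t ∧ e = t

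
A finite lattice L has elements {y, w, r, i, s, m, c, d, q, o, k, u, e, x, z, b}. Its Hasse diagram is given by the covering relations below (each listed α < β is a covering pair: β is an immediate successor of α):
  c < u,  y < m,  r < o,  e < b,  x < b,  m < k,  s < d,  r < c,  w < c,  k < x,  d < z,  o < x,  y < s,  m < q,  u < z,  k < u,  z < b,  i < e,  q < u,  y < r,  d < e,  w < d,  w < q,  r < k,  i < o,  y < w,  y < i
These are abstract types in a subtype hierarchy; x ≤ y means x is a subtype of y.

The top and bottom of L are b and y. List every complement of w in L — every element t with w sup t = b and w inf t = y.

Need t with w ∨ t = b and w ∧ t = y.
Checking each element gives: o, x.

o, x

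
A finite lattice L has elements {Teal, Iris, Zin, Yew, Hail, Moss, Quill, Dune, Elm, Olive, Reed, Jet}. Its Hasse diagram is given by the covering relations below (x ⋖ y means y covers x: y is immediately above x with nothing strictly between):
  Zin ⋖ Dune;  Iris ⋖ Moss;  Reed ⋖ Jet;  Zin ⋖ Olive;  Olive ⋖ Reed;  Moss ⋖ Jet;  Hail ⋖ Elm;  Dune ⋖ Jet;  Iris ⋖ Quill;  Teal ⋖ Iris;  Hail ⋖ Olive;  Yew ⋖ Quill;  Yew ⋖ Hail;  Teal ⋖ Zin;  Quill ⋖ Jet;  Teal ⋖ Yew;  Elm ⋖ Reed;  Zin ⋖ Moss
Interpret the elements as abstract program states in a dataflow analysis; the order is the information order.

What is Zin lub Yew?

Olive

Common upper bounds of {Zin, Yew}: Jet, Olive, Reed.
The least among these is Olive.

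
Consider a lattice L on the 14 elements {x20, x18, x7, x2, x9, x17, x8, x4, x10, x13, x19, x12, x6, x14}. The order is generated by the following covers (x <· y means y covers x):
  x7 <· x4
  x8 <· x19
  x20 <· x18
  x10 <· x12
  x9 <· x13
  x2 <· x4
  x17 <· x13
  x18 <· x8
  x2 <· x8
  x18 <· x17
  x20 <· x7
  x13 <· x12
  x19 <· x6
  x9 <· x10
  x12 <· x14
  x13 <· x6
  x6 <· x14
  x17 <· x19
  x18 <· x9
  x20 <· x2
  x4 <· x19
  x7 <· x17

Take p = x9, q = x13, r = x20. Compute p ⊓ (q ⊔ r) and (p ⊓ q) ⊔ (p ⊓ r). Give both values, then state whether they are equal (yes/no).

x9; x9; yes

q ⊔ r = x13, so p ⊓ (q ⊔ r) = x9 ⊓ x13 = x9.
p ⊓ q = x9 and p ⊓ r = x20, so (p ⊓ q) ⊔ (p ⊓ r) = x9 ⊔ x20 = x9.
Equal: yes.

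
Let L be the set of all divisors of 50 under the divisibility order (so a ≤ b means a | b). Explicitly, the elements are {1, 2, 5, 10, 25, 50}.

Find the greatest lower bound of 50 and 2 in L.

In the divisibility order, the meet is the greatest common divisor: gcd(50, 2) = 2.

2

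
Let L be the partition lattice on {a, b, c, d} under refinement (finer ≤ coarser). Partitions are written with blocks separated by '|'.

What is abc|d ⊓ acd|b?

ac|b|d

The meet (common refinement) of abc|d and acd|b intersects blocks pairwise, giving ac|b|d.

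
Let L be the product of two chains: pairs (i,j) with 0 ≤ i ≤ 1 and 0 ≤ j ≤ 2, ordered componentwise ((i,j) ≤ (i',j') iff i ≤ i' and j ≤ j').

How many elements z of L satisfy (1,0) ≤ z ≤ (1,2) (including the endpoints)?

3

The interval [(1,0), (1,2)] = {(1,0), (1,1), (1,2)}, which has 3 elements.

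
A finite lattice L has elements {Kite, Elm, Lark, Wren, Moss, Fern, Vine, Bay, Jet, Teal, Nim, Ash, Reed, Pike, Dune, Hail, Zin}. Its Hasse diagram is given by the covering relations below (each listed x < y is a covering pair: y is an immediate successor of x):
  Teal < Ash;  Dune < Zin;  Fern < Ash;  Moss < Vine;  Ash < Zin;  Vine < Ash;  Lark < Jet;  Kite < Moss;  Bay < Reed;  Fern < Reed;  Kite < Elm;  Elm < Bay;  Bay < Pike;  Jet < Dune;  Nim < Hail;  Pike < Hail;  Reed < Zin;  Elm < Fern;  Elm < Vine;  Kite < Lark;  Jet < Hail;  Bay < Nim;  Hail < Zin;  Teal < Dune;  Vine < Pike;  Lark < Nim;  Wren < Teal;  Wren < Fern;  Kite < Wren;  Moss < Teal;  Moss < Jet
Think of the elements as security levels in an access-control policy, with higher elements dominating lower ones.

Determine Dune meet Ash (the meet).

Teal

Common lower bounds of {Dune, Ash}: Kite, Moss, Teal, Wren.
The greatest among these is Teal.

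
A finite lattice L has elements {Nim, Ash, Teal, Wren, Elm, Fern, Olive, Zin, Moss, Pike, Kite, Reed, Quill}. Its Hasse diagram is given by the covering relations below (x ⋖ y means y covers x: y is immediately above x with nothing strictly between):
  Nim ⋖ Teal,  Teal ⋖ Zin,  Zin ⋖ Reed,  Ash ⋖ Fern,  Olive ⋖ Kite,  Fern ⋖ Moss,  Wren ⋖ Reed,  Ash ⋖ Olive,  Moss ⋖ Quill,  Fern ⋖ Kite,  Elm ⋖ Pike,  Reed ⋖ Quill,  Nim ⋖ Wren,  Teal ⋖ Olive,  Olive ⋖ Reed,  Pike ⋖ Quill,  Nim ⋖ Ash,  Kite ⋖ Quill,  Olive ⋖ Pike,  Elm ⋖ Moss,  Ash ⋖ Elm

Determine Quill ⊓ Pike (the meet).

Common lower bounds of {Quill, Pike}: Ash, Elm, Nim, Olive, Pike, Teal.
The greatest among these is Pike.

Pike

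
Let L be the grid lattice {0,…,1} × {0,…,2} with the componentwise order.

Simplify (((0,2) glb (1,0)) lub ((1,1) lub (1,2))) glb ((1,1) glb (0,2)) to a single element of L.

(0,1)

(0,2) ∧ (1,0) = (0,0)
(1,1) ∨ (1,2) = (1,2)
(0,0) ∨ (1,2) = (1,2)
(1,1) ∧ (0,2) = (0,1)
(1,2) ∧ (0,1) = (0,1)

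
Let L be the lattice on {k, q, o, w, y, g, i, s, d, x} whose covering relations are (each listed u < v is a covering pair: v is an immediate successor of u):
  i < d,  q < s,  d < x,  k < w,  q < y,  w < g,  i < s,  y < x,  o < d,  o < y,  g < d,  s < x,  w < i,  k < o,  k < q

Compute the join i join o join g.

Common upper bounds of {i, o, g}: d, x.
The least among these is d.

d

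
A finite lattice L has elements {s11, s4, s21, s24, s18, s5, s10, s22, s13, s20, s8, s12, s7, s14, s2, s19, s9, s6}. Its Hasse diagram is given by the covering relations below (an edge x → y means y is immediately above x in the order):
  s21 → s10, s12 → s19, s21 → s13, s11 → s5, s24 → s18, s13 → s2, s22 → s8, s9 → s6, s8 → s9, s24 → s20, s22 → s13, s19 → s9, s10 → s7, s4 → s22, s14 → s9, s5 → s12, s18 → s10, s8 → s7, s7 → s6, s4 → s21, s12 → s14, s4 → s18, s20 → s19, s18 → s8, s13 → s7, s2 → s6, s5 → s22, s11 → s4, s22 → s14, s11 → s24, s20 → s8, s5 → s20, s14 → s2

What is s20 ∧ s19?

s20

Common lower bounds of {s20, s19}: s11, s20, s24, s5.
The greatest among these is s20.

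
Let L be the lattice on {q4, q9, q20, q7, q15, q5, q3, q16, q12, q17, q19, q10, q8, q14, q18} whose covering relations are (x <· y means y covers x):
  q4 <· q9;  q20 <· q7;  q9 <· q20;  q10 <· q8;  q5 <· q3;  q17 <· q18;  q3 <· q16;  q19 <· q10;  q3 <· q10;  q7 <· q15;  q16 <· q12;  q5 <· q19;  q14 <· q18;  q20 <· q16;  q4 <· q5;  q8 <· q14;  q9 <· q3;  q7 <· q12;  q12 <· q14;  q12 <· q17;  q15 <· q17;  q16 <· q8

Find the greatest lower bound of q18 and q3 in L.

q3

Common lower bounds of {q18, q3}: q3, q4, q5, q9.
The greatest among these is q3.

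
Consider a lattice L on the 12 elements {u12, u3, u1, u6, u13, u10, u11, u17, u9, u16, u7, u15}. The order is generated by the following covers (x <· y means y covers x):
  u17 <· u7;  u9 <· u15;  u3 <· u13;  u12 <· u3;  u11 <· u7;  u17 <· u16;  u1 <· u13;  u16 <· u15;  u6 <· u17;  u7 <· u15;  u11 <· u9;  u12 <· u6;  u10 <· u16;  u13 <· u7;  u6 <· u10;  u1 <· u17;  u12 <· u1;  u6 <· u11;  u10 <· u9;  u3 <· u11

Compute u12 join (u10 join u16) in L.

u10 ∨ u16 = u16
u12 ∨ u16 = u16

u16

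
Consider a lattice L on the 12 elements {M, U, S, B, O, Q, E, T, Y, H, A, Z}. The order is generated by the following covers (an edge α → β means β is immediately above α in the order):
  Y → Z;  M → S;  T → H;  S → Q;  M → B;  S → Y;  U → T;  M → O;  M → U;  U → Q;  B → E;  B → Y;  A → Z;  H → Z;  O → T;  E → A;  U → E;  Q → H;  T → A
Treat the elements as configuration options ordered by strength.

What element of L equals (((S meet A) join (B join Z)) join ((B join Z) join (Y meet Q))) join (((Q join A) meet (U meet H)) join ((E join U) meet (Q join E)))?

Z

S ∧ A = M
B ∨ Z = Z
M ∨ Z = Z
B ∨ Z = Z
Y ∧ Q = S
Z ∨ S = Z
Z ∨ Z = Z
Q ∨ A = Z
U ∧ H = U
Z ∧ U = U
E ∨ U = E
Q ∨ E = Z
E ∧ Z = E
U ∨ E = E
Z ∨ E = Z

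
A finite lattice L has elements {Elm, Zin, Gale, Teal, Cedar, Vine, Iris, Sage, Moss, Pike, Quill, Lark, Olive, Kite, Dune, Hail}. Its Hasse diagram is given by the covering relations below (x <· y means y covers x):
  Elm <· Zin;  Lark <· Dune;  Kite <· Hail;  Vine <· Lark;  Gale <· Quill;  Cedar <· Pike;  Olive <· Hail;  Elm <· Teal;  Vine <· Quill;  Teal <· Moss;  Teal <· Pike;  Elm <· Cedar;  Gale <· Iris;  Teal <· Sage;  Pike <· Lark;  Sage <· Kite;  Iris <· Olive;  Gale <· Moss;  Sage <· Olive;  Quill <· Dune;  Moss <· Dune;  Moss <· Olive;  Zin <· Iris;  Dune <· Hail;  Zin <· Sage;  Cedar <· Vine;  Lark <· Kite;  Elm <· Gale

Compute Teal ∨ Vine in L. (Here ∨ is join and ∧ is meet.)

Lark

Teal ∨ Vine = Lark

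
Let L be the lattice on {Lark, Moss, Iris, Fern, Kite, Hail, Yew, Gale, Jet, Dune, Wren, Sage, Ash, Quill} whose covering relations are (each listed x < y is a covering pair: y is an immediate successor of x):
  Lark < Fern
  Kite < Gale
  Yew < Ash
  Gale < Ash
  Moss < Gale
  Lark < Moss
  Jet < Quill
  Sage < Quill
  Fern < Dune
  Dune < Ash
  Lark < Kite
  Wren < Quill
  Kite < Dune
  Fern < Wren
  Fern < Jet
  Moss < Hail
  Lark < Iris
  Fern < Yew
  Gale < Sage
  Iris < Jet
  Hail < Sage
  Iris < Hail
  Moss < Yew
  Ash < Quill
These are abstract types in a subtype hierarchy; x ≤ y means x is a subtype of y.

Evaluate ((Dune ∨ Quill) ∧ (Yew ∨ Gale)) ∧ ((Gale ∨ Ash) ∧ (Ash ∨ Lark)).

Ash

Dune ∨ Quill = Quill
Yew ∨ Gale = Ash
Quill ∧ Ash = Ash
Gale ∨ Ash = Ash
Ash ∨ Lark = Ash
Ash ∧ Ash = Ash
Ash ∧ Ash = Ash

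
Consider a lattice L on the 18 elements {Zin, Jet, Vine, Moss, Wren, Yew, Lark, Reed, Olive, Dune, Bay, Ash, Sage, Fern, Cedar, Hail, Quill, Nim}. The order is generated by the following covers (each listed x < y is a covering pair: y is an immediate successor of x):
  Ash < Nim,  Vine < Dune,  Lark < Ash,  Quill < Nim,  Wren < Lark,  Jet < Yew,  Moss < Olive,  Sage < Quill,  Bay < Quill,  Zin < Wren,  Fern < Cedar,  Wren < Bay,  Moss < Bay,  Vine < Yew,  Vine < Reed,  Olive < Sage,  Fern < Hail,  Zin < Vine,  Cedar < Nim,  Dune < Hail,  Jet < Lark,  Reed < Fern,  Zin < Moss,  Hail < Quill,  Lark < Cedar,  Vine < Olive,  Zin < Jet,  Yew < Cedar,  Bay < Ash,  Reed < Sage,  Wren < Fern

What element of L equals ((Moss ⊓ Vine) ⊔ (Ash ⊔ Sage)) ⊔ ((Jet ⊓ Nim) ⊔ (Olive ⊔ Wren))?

Nim

Moss ∧ Vine = Zin
Ash ∨ Sage = Nim
Zin ∨ Nim = Nim
Jet ∧ Nim = Jet
Olive ∨ Wren = Quill
Jet ∨ Quill = Nim
Nim ∨ Nim = Nim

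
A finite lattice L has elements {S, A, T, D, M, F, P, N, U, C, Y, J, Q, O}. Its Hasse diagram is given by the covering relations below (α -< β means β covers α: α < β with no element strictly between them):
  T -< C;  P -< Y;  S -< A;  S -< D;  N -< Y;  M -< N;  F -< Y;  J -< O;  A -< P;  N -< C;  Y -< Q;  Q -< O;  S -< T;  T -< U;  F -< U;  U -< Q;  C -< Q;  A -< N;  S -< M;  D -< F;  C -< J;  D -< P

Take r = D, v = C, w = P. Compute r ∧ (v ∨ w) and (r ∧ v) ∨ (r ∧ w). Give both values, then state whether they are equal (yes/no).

D; D; yes

v ∨ w = Q, so r ∧ (v ∨ w) = D ∧ Q = D.
r ∧ v = S and r ∧ w = D, so (r ∧ v) ∨ (r ∧ w) = S ∨ D = D.
Equal: yes.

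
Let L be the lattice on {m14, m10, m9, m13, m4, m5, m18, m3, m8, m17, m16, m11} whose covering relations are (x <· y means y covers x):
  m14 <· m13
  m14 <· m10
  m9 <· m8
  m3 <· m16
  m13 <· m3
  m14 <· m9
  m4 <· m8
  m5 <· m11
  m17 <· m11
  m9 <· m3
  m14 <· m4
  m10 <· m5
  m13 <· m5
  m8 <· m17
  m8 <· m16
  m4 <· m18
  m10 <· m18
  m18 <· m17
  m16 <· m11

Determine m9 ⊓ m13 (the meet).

m14

Common lower bounds of {m9, m13}: m14.
The greatest among these is m14.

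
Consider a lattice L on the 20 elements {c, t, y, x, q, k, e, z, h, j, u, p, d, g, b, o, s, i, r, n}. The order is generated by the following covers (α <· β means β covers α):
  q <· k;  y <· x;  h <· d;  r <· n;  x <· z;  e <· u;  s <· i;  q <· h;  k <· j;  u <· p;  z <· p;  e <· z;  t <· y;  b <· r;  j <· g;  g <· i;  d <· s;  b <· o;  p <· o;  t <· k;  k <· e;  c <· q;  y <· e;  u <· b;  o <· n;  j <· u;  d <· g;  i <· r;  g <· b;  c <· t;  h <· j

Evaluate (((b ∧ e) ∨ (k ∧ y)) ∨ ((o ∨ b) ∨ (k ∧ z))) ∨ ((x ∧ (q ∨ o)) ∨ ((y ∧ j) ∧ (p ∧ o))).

o

b ∧ e = e
k ∧ y = t
e ∨ t = e
o ∨ b = o
k ∧ z = k
o ∨ k = o
e ∨ o = o
q ∨ o = o
x ∧ o = x
y ∧ j = t
p ∧ o = p
t ∧ p = t
x ∨ t = x
o ∨ x = o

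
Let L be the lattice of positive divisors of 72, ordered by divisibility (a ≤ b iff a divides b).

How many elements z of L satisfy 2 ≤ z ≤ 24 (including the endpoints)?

6

The interval [2, 24] = {12, 2, 24, 4, 6, 8}, which has 6 elements.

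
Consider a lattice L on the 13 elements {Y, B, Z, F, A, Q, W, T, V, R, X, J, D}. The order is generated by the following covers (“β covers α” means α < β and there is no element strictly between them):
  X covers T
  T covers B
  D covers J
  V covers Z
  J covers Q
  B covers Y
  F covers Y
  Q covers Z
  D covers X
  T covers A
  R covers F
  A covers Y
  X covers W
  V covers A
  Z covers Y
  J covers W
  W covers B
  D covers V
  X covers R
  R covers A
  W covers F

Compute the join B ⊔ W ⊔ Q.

Common upper bounds of {B, W, Q}: D, J.
The least among these is J.

J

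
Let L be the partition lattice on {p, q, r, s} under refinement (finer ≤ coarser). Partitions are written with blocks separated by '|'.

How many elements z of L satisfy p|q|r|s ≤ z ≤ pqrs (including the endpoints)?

The interval [p|q|r|s, pqrs] = {pqrs, pqr|s, pqs|r, pq|rs, pq|r|s, prs|q, pr|qs, pr|q|s, ps|qr, ps|q|r, p|qrs, p|qr|s, p|qs|r, p|q|rs, p|q|r|s}, which has 15 elements.

15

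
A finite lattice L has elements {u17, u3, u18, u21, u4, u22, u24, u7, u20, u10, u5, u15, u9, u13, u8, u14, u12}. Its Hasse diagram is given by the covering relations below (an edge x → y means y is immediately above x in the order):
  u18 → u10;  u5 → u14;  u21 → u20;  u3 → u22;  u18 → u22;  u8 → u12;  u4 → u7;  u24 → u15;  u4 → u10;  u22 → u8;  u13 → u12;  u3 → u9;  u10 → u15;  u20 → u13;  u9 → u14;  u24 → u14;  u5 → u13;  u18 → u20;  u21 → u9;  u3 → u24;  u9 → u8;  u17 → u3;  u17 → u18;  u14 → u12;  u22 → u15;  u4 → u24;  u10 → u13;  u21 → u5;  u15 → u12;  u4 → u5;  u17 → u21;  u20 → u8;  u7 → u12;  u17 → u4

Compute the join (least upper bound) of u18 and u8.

Common upper bounds of {u18, u8}: u12, u8.
The least among these is u8.

u8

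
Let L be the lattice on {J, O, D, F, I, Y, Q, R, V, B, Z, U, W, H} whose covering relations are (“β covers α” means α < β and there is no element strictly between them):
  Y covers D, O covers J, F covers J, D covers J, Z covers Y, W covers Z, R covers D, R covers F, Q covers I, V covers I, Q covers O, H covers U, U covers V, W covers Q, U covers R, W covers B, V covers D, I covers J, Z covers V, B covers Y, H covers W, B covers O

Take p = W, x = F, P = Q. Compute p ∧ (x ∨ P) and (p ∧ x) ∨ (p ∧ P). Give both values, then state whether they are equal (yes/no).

W; Q; no

x ∨ P = H, so p ∧ (x ∨ P) = W ∧ H = W.
p ∧ x = J and p ∧ P = Q, so (p ∧ x) ∨ (p ∧ P) = J ∨ Q = Q.
Equal: no.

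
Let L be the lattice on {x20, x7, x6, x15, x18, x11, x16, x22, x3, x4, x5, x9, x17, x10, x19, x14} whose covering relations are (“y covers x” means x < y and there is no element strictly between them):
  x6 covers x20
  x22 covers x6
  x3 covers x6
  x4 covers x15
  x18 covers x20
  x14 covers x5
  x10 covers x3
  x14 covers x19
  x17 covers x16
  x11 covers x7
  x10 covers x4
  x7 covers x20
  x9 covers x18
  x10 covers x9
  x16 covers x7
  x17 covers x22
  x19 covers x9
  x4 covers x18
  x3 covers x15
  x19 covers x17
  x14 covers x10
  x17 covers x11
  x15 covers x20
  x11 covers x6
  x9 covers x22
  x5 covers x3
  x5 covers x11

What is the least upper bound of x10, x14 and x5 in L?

Common upper bounds of {x10, x14, x5}: x14.
The least among these is x14.

x14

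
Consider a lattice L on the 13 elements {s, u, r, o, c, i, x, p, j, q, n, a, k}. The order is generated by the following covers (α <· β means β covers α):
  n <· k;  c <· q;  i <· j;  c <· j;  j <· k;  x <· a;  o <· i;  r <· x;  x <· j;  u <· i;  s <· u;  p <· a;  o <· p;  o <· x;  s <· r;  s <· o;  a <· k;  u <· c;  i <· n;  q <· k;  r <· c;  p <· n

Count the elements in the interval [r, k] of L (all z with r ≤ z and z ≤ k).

The interval [r, k] = {a, c, j, k, q, r, x}, which has 7 elements.

7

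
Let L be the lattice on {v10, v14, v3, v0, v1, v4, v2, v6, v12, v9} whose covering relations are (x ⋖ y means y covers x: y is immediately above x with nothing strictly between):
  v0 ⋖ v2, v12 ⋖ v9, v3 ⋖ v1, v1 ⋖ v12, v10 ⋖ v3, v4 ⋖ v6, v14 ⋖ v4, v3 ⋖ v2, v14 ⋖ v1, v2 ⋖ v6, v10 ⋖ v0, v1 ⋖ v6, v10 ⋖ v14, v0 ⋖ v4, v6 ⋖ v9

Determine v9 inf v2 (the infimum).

v2

Common lower bounds of {v9, v2}: v0, v10, v2, v3.
The greatest among these is v2.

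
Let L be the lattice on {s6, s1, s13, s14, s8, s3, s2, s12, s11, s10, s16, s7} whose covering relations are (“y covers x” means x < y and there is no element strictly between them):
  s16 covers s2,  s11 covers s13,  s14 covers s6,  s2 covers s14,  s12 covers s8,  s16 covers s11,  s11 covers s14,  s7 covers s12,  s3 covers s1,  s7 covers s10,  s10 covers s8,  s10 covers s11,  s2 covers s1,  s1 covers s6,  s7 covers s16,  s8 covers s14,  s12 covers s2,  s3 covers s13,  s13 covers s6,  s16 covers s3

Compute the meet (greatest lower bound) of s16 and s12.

s2

Common lower bounds of {s16, s12}: s1, s14, s2, s6.
The greatest among these is s2.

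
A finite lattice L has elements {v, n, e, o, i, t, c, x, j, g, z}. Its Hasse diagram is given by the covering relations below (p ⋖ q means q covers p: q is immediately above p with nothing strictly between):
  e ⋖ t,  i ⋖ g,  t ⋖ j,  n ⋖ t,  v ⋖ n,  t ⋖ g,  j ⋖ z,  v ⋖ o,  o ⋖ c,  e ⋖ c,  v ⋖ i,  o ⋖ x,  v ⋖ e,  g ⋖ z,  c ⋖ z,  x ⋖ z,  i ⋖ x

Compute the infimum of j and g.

t

Common lower bounds of {j, g}: e, n, t, v.
The greatest among these is t.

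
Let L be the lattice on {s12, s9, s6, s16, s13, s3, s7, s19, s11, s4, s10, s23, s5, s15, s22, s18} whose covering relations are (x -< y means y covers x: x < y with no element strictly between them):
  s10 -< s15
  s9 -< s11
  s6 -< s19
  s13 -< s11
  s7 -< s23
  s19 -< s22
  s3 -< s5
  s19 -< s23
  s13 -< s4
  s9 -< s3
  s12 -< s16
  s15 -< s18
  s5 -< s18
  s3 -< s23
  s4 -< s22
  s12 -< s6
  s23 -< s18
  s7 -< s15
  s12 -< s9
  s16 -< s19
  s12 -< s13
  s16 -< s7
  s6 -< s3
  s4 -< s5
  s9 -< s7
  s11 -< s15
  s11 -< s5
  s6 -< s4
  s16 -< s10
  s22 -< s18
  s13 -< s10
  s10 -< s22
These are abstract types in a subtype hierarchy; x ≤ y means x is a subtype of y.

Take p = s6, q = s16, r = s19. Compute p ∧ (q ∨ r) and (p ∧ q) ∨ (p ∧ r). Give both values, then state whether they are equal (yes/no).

q ∨ r = s19, so p ∧ (q ∨ r) = s6 ∧ s19 = s6.
p ∧ q = s12 and p ∧ r = s6, so (p ∧ q) ∨ (p ∧ r) = s12 ∨ s6 = s6.
Equal: yes.

s6; s6; yes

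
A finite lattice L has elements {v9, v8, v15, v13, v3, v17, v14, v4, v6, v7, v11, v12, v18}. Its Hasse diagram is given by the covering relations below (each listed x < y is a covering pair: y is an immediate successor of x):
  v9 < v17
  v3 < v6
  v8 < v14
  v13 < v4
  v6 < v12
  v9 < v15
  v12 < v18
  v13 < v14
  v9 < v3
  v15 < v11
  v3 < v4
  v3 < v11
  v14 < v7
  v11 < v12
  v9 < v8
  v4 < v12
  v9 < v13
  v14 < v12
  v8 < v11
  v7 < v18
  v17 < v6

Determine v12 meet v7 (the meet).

Common lower bounds of {v12, v7}: v13, v14, v8, v9.
The greatest among these is v14.

v14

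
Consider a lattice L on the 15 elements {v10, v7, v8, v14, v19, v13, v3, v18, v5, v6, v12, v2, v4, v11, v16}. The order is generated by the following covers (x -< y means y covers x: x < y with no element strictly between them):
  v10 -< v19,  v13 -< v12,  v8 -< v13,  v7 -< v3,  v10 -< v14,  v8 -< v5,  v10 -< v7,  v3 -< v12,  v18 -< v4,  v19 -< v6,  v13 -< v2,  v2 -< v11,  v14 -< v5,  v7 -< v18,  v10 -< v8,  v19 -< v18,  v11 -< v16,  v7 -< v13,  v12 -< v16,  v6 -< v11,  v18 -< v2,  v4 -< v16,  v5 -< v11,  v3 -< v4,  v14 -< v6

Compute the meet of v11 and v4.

Common lower bounds of {v11, v4}: v10, v18, v19, v7.
The greatest among these is v18.

v18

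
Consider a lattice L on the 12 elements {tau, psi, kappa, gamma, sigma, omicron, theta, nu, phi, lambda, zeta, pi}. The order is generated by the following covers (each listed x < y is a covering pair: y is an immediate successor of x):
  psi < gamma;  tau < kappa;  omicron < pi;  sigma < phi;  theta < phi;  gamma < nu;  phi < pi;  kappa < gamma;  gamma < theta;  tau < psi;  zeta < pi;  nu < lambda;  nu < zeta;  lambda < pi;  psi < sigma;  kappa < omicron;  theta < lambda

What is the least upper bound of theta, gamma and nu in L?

lambda

Common upper bounds of {theta, gamma, nu}: lambda, pi.
The least among these is lambda.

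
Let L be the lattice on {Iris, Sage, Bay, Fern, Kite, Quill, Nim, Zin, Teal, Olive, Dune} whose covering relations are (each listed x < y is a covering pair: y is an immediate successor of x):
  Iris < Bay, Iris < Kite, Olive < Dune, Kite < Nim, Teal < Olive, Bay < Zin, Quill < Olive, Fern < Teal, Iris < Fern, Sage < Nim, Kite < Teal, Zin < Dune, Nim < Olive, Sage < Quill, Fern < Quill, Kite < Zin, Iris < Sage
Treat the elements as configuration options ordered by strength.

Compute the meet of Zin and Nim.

Common lower bounds of {Zin, Nim}: Iris, Kite.
The greatest among these is Kite.

Kite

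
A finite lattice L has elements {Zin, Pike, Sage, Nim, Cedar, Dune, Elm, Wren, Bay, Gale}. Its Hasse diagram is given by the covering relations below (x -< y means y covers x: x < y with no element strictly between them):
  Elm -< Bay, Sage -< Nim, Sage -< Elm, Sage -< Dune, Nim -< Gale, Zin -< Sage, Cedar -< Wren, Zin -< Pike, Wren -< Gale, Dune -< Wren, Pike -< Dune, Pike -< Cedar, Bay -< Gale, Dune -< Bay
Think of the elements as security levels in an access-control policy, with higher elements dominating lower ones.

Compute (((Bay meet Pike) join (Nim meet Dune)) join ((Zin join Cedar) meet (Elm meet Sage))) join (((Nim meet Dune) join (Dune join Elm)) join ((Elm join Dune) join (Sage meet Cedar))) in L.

Bay ∧ Pike = Pike
Nim ∧ Dune = Sage
Pike ∨ Sage = Dune
Zin ∨ Cedar = Cedar
Elm ∧ Sage = Sage
Cedar ∧ Sage = Zin
Dune ∨ Zin = Dune
Nim ∧ Dune = Sage
Dune ∨ Elm = Bay
Sage ∨ Bay = Bay
Elm ∨ Dune = Bay
Sage ∧ Cedar = Zin
Bay ∨ Zin = Bay
Bay ∨ Bay = Bay
Dune ∨ Bay = Bay

Bay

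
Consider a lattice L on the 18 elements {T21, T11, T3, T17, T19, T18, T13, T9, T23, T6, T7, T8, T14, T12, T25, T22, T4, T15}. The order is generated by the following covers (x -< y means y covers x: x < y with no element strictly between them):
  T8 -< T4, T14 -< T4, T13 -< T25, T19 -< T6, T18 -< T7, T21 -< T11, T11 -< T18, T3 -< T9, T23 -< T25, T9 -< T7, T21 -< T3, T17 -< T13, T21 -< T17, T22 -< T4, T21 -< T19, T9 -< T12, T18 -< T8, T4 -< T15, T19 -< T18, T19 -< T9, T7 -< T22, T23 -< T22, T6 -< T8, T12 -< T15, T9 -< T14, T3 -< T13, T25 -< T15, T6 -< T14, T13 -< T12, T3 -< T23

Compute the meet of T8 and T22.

Common lower bounds of {T8, T22}: T11, T18, T19, T21.
The greatest among these is T18.

T18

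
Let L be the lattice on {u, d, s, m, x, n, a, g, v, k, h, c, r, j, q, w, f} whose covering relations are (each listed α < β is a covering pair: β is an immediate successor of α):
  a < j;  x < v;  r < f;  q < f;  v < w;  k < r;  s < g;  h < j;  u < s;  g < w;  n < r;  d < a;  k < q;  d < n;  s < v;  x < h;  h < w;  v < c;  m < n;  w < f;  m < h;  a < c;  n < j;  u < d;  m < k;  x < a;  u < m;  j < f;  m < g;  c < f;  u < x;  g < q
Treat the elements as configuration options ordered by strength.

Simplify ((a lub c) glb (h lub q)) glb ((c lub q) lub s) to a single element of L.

a ∨ c = c
h ∨ q = f
c ∧ f = c
c ∨ q = f
f ∨ s = f
c ∧ f = c

c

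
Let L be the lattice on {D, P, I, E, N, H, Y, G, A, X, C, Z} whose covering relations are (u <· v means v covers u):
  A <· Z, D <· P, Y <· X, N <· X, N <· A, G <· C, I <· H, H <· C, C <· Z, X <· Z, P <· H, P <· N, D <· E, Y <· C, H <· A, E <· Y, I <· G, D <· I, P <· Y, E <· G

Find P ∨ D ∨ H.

H

Common upper bounds of {P, D, H}: A, C, H, Z.
The least among these is H.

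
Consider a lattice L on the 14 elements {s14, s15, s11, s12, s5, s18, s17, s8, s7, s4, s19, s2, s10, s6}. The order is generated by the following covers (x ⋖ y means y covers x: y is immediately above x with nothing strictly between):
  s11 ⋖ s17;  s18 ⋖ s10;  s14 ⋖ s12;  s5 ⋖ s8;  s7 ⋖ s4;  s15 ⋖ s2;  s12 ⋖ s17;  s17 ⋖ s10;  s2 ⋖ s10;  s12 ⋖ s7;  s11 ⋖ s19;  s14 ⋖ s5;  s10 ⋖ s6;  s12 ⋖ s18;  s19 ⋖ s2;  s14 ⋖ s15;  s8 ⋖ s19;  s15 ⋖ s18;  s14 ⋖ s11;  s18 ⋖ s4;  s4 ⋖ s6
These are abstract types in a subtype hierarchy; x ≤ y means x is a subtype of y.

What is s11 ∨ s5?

Common upper bounds of {s11, s5}: s10, s19, s2, s6.
The least among these is s19.

s19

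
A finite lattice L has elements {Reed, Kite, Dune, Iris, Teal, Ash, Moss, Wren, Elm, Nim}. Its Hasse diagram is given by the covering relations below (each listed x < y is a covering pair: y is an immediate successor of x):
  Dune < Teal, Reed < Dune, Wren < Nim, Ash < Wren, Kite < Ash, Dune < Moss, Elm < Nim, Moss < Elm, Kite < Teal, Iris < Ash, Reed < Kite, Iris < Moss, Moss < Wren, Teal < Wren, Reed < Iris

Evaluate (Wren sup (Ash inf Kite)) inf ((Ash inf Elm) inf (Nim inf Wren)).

Iris

Ash ∧ Kite = Kite
Wren ∨ Kite = Wren
Ash ∧ Elm = Iris
Nim ∧ Wren = Wren
Iris ∧ Wren = Iris
Wren ∧ Iris = Iris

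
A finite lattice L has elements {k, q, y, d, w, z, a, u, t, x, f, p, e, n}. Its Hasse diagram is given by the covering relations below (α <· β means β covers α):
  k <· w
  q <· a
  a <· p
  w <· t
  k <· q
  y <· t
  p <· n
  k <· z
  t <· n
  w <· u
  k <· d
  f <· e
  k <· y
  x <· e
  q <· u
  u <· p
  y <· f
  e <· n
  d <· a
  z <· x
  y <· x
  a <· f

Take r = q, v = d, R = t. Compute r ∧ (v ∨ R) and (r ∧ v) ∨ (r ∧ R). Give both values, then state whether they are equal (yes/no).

q; k; no

v ∨ R = n, so r ∧ (v ∨ R) = q ∧ n = q.
r ∧ v = k and r ∧ R = k, so (r ∧ v) ∨ (r ∧ R) = k ∨ k = k.
Equal: no.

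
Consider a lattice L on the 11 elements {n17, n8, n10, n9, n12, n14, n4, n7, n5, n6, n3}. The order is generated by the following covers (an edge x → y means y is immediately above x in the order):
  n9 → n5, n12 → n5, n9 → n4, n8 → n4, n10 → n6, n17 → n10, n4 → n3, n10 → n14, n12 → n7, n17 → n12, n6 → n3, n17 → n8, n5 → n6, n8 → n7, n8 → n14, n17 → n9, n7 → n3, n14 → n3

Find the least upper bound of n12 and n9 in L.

n5

Common upper bounds of {n12, n9}: n3, n5, n6.
The least among these is n5.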